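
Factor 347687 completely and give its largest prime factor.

347687 = 59 · 5893
5893 = 71 · 83
83 is prime.
So 347687 = 59 · 71 · 83; the largest prime factor is 83.

83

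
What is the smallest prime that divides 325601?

325601 is odd.
Digit sum 17, not divisible by 3.
Ends in 1: not divisible by 5.
7: 325601 = 7·46514 + 3
11: 325601 = 11·29600 + 1
13: 325601 = 13·25046 + 3
17: 325601 = 17·19153

17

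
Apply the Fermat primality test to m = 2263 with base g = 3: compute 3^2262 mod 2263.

3^1 ≡ 3 (mod 2263)
3^2 ≡ 3^2 = 9 ≡ 9 (mod 2263)
3^4 ≡ 9^2 = 81 ≡ 81 (mod 2263)
3^8 ≡ 81^2 = 6561 ≡ 2035 (mod 2263)
3^16 ≡ 2035^2 = 4141225 ≡ 2198 (mod 2263)
3^32 ≡ 2198^2 = 4831204 ≡ 1962 (mod 2263)
3^64 ≡ 1962^2 = 3849444 ≡ 81 (mod 2263)
3^128 ≡ 81^2 = 6561 ≡ 2035 (mod 2263)
3^256 ≡ 2035^2 = 4141225 ≡ 2198 (mod 2263)
3^512 ≡ 2198^2 = 4831204 ≡ 1962 (mod 2263)
3^1024 ≡ 1962^2 = 3849444 ≡ 81 (mod 2263)
3^2048 ≡ 81^2 = 6561 ≡ 2035 (mod 2263)
2262 = 2048 + 128 + 64 + 16 + 4 + 2 in binary powers of 2.
So 3^2262 ≡ 2035 · 2035 · 81 · 2198 · 81 · 9 ≡ 2116 (mod 2263).
Since 2116 ≠ 1, base 3 is a Fermat witness: 2263 is composite.

2116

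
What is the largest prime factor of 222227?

222227 = 29 · 7663
7663 = 79 · 97
97 is prime.
So 222227 = 29 · 79 · 97; the largest prime factor is 97.

97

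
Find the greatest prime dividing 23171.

47

23171 = 17 · 1363
1363 = 29 · 47
47 is prime.
So 23171 = 17 · 29 · 47; the largest prime factor is 47.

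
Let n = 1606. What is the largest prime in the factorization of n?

1606 = 2 · 803
803 = 11 · 73
73 is prime.
So 1606 = 2 · 11 · 73; the largest prime factor is 73.

73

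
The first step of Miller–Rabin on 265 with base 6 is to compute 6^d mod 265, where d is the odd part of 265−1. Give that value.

265 − 1 = 264 = 2^3 · 33, so d = 33.
6^1 ≡ 6 (mod 265)
6^2 ≡ 6^2 = 36 ≡ 36 (mod 265)
6^4 ≡ 36^2 = 1296 ≡ 236 (mod 265)
6^8 ≡ 236^2 = 55696 ≡ 46 (mod 265)
6^16 ≡ 46^2 = 2116 ≡ 261 (mod 265)
6^32 ≡ 261^2 = 68121 ≡ 16 (mod 265)
33 = 32 + 1 in binary powers of 2.
So 6^33 ≡ 16 · 6 ≡ 96 (mod 265).
Squaring chain: 96 → 206 → 36; never reaches −1, so base 6 is a Miller–Rabin witness that 265 is composite.

96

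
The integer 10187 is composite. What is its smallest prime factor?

10187 is odd.
Digit sum 17, not divisible by 3.
Ends in 7: not divisible by 5.
7: 10187 = 7·1455 + 2
11: 10187 = 11·926 + 1
13: 10187 = 13·783 + 8
17: 10187 = 17·599 + 4
19: 10187 = 19·536 + 3
23: 10187 = 23·442 + 21
29: 10187 = 29·351 + 8
31: 10187 = 31·328 + 19
37: 10187 = 37·275 + 12
41: 10187 = 41·248 + 19
43: 10187 = 43·236 + 39
47: 10187 = 47·216 + 35
53: 10187 = 53·192 + 11
59: 10187 = 59·172 + 39
61: 10187 = 61·167

61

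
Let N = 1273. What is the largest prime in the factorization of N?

67

1273 = 19 · 67
67 is prime.
So 1273 = 19 · 67; the largest prime factor is 67.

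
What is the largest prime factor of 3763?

3763 = 53 · 71
71 is prime.
So 3763 = 53 · 71; the largest prime factor is 71.

71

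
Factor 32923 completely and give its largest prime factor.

32923 = 11 · 2993
2993 = 41 · 73
73 is prime.
So 32923 = 11 · 41 · 73; the largest prime factor is 73.

73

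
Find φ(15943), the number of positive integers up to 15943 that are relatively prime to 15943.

Factor: 15943 = 107 · 149.
φ(15943) = (107−1) · (149−1) = 106 · 148 = 15688.

15688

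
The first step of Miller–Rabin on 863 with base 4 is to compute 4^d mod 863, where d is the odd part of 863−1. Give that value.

863 − 1 = 862 = 2^1 · 431, so d = 431.
4^1 ≡ 4 (mod 863)
4^2 ≡ 4^2 = 16 ≡ 16 (mod 863)
4^4 ≡ 16^2 = 256 ≡ 256 (mod 863)
4^8 ≡ 256^2 = 65536 ≡ 811 (mod 863)
4^16 ≡ 811^2 = 657721 ≡ 115 (mod 863)
4^32 ≡ 115^2 = 13225 ≡ 280 (mod 863)
4^64 ≡ 280^2 = 78400 ≡ 730 (mod 863)
4^128 ≡ 730^2 = 532900 ≡ 429 (mod 863)
4^256 ≡ 429^2 = 184041 ≡ 222 (mod 863)
431 = 256 + 128 + 32 + 8 + 4 + 2 + 1 in binary powers of 2.
So 4^431 ≡ 222 · 429 · 280 · 811 · 256 · 16 · 4 ≡ 1 (mod 863).
Since 4^d ≡ 1 (mod 863), base 4 does not prove 863 composite.

1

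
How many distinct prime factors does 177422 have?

177422 = 2 · 88711
88711 = 7 · 12673
12673 = 19 · 667
667 = 23 · 29
177422 = 2 · 7 · 19 · 23 · 29, which has 5 distinct prime factors.

5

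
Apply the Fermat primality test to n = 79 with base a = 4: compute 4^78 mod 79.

4^1 ≡ 4 (mod 79)
4^2 ≡ 4^2 = 16 ≡ 16 (mod 79)
4^4 ≡ 16^2 = 256 ≡ 19 (mod 79)
4^8 ≡ 19^2 = 361 ≡ 45 (mod 79)
4^16 ≡ 45^2 = 2025 ≡ 50 (mod 79)
4^32 ≡ 50^2 = 2500 ≡ 51 (mod 79)
4^64 ≡ 51^2 = 2601 ≡ 73 (mod 79)
78 = 64 + 8 + 4 + 2 in binary powers of 2.
So 4^78 ≡ 73 · 45 · 19 · 16 ≡ 1 (mod 79).
Since the result is 1, base 4 gives no evidence that 79 is composite.

1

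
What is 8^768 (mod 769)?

1

8^1 ≡ 8 (mod 769)
8^2 ≡ 8^2 = 64 ≡ 64 (mod 769)
8^4 ≡ 64^2 = 4096 ≡ 251 (mod 769)
8^8 ≡ 251^2 = 63001 ≡ 712 (mod 769)
8^16 ≡ 712^2 = 506944 ≡ 173 (mod 769)
8^32 ≡ 173^2 = 29929 ≡ 707 (mod 769)
8^64 ≡ 707^2 = 499849 ≡ 768 (mod 769)
8^128 ≡ 768^2 = 589824 ≡ 1 (mod 769)
8^256 ≡ 1^2 = 1 ≡ 1 (mod 769)
8^512 ≡ 1^2 = 1 ≡ 1 (mod 769)
768 = 512 + 256 in binary powers of 2.
So 8^768 ≡ 1 · 1 ≡ 1 (mod 769).
Since the result is 1, base 8 gives no evidence that 769 is composite.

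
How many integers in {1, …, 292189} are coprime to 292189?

Factor: 292189 = 37 · 53 · 149.
φ(292189) = (37−1) · (53−1) · (149−1) = 36 · 52 · 148 = 277056.

277056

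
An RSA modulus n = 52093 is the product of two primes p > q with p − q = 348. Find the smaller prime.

Since p = q + 348, we have 52093 = q(q + 348), so q² + 348q − 52093 = 0.
Discriminant: 348² + 4·52093 = 121104 + 208372 = 329476; √329476 = 574.
q = (−348 + 574)/2 = 113, and p = q + 348 = 461.
Check: 113 · 461 = 52093.

113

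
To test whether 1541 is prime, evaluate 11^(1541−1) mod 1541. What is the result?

967

11^1 ≡ 11 (mod 1541)
11^2 ≡ 11^2 = 121 ≡ 121 (mod 1541)
11^4 ≡ 121^2 = 14641 ≡ 772 (mod 1541)
11^8 ≡ 772^2 = 595984 ≡ 1158 (mod 1541)
11^16 ≡ 1158^2 = 1340964 ≡ 294 (mod 1541)
11^32 ≡ 294^2 = 86436 ≡ 140 (mod 1541)
11^64 ≡ 140^2 = 19600 ≡ 1108 (mod 1541)
11^128 ≡ 1108^2 = 1227664 ≡ 1028 (mod 1541)
11^256 ≡ 1028^2 = 1056784 ≡ 1199 (mod 1541)
11^512 ≡ 1199^2 = 1437601 ≡ 1389 (mod 1541)
11^1024 ≡ 1389^2 = 1929321 ≡ 1530 (mod 1541)
1540 = 1024 + 512 + 4 in binary powers of 2.
So 11^1540 ≡ 1530 · 1389 · 772 ≡ 967 (mod 1541).
Since 967 ≠ 1, base 11 is a Fermat witness: 1541 is composite.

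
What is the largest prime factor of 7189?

79

7189 = 7 · 1027
1027 = 13 · 79
79 is prime.
So 7189 = 7 · 13 · 79; the largest prime factor is 79.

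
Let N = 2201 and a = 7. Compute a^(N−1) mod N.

955

7^1 ≡ 7 (mod 2201)
7^2 ≡ 7^2 = 49 ≡ 49 (mod 2201)
7^4 ≡ 49^2 = 2401 ≡ 200 (mod 2201)
7^8 ≡ 200^2 = 40000 ≡ 382 (mod 2201)
7^16 ≡ 382^2 = 145924 ≡ 658 (mod 2201)
7^32 ≡ 658^2 = 432964 ≡ 1568 (mod 2201)
7^64 ≡ 1568^2 = 2458624 ≡ 107 (mod 2201)
7^128 ≡ 107^2 = 11449 ≡ 444 (mod 2201)
7^256 ≡ 444^2 = 197136 ≡ 1247 (mod 2201)
7^512 ≡ 1247^2 = 1555009 ≡ 1103 (mod 2201)
7^1024 ≡ 1103^2 = 1216609 ≡ 1657 (mod 2201)
7^2048 ≡ 1657^2 = 2745649 ≡ 1002 (mod 2201)
2200 = 2048 + 128 + 16 + 8 in binary powers of 2.
So 7^2200 ≡ 1002 · 444 · 658 · 382 ≡ 955 (mod 2201).
Since 955 ≠ 1, base 7 is a Fermat witness: 2201 is composite.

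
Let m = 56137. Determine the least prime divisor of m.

73

56137 is odd.
Digit sum 22, not divisible by 3.
Ends in 7: not divisible by 5.
7: 56137 = 7·8019 + 4
11: 56137 = 11·5103 + 4
13: 56137 = 13·4318 + 3
17: 56137 = 17·3302 + 3
19: 56137 = 19·2954 + 11
23: 56137 = 23·2440 + 17
29: 56137 = 29·1935 + 22
31: 56137 = 31·1810 + 27
37: 56137 = 37·1517 + 8
41: 56137 = 41·1369 + 8
43: 56137 = 43·1305 + 22
47: 56137 = 47·1194 + 19
53: 56137 = 53·1059 + 10
59: 56137 = 59·951 + 28
61: 56137 = 61·920 + 17
67: 56137 = 67·837 + 58
71: 56137 = 71·790 + 47
73: 56137 = 73·769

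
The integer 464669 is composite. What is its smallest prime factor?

23

464669 is odd.
Digit sum 35, not divisible by 3.
Ends in 9: not divisible by 5.
7: 464669 = 7·66381 + 2
11: 464669 = 11·42242 + 7
13: 464669 = 13·35743 + 10
17: 464669 = 17·27333 + 8
19: 464669 = 19·24456 + 5
23: 464669 = 23·20203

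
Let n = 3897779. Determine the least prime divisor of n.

3897779 is odd.
Digit sum 50, not divisible by 3.
Ends in 9: not divisible by 5.
7: 3897779 = 7·556825 + 4
11: 3897779 = 11·354343 + 6
13: 3897779 = 13·299829 + 2
17: 3897779 = 17·229281 + 2
19: 3897779 = 19·205146 + 5
23: 3897779 = 23·169468 + 15
29: 3897779 = 29·134406 + 5
31: 3897779 = 31·125734 + 25
37: 3897779 = 37·105345 + 14
41: 3897779 = 41·95067 + 32
43: 3897779 = 43·90646 + 1
47: 3897779 = 47·82931 + 22
53: 3897779 = 53·73543

53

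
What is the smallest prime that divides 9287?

37

9287 is odd.
Digit sum 26, not divisible by 3.
Ends in 7: not divisible by 5.
7: 9287 = 7·1326 + 5
11: 9287 = 11·844 + 3
13: 9287 = 13·714 + 5
17: 9287 = 17·546 + 5
19: 9287 = 19·488 + 15
23: 9287 = 23·403 + 18
29: 9287 = 29·320 + 7
31: 9287 = 31·299 + 18
37: 9287 = 37·251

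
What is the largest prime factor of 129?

43

129 = 3 · 43
43 is prime.
So 129 = 3 · 43; the largest prime factor is 43.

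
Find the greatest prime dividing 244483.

244483 = 41 · 5963
5963 = 67 · 89
89 is prime.
So 244483 = 41 · 67 · 89; the largest prime factor is 89.

89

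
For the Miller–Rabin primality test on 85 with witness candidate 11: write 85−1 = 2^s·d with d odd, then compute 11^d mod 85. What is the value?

61

85 − 1 = 84 = 2^2 · 21, so d = 21.
11^1 ≡ 11 (mod 85)
11^2 ≡ 11^2 = 121 ≡ 36 (mod 85)
11^4 ≡ 36^2 = 1296 ≡ 21 (mod 85)
11^8 ≡ 21^2 = 441 ≡ 16 (mod 85)
11^16 ≡ 16^2 = 256 ≡ 1 (mod 85)
21 = 16 + 4 + 1 in binary powers of 2.
So 11^21 ≡ 1 · 21 · 11 ≡ 61 (mod 85).
Squaring chain: 61 → 66; never reaches −1, so base 11 is a Miller–Rabin witness that 85 is composite.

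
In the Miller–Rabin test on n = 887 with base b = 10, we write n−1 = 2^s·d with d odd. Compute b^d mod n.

887 − 1 = 886 = 2^1 · 443, so d = 443.
10^1 ≡ 10 (mod 887)
10^2 ≡ 10^2 = 100 ≡ 100 (mod 887)
10^4 ≡ 100^2 = 10000 ≡ 243 (mod 887)
10^8 ≡ 243^2 = 59049 ≡ 507 (mod 887)
10^16 ≡ 507^2 = 257049 ≡ 706 (mod 887)
10^32 ≡ 706^2 = 498436 ≡ 829 (mod 887)
10^64 ≡ 829^2 = 687241 ≡ 703 (mod 887)
10^128 ≡ 703^2 = 494209 ≡ 150 (mod 887)
10^256 ≡ 150^2 = 22500 ≡ 325 (mod 887)
443 = 256 + 128 + 32 + 16 + 8 + 2 + 1 in binary powers of 2.
So 10^443 ≡ 325 · 150 · 829 · 706 · 507 · 100 · 10 ≡ 886 (mod 887).
Since 10^d ≡ 886 (mod 887), base 10 does not prove 887 composite.

886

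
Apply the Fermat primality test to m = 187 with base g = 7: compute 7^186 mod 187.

70

7^1 ≡ 7 (mod 187)
7^2 ≡ 7^2 = 49 ≡ 49 (mod 187)
7^4 ≡ 49^2 = 2401 ≡ 157 (mod 187)
7^8 ≡ 157^2 = 24649 ≡ 152 (mod 187)
7^16 ≡ 152^2 = 23104 ≡ 103 (mod 187)
7^32 ≡ 103^2 = 10609 ≡ 137 (mod 187)
7^64 ≡ 137^2 = 18769 ≡ 69 (mod 187)
7^128 ≡ 69^2 = 4761 ≡ 86 (mod 187)
186 = 128 + 32 + 16 + 8 + 2 in binary powers of 2.
So 7^186 ≡ 86 · 137 · 103 · 152 · 49 ≡ 70 (mod 187).
Since 70 ≠ 1, base 7 is a Fermat witness: 187 is composite.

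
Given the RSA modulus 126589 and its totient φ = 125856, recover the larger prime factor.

457

φ(n) = (p−1)(q−1) = n − (p+q) + 1, so p + q = 126589 − 125856 + 1 = 734.
p and q are the roots of t² − 734t + 126589 = 0.
Discriminant: 734² − 4·126589 = 538756 − 506356 = 32400; √32400 = 180.
q = (734 − 180)/2 = 277, p = (734 + 180)/2 = 457.
Check: 277 · 457 = 126589.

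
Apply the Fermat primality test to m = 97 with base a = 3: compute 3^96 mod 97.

3^1 ≡ 3 (mod 97)
3^2 ≡ 3^2 = 9 ≡ 9 (mod 97)
3^4 ≡ 9^2 = 81 ≡ 81 (mod 97)
3^8 ≡ 81^2 = 6561 ≡ 62 (mod 97)
3^16 ≡ 62^2 = 3844 ≡ 61 (mod 97)
3^32 ≡ 61^2 = 3721 ≡ 35 (mod 97)
3^64 ≡ 35^2 = 1225 ≡ 61 (mod 97)
96 = 64 + 32 in binary powers of 2.
So 3^96 ≡ 61 · 35 ≡ 1 (mod 97).
Since the result is 1, base 3 gives no evidence that 97 is composite.

1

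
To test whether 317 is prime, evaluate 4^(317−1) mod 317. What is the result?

4^1 ≡ 4 (mod 317)
4^2 ≡ 4^2 = 16 ≡ 16 (mod 317)
4^4 ≡ 16^2 = 256 ≡ 256 (mod 317)
4^8 ≡ 256^2 = 65536 ≡ 234 (mod 317)
4^16 ≡ 234^2 = 54756 ≡ 232 (mod 317)
4^32 ≡ 232^2 = 53824 ≡ 251 (mod 317)
4^64 ≡ 251^2 = 63001 ≡ 235 (mod 317)
4^128 ≡ 235^2 = 55225 ≡ 67 (mod 317)
4^256 ≡ 67^2 = 4489 ≡ 51 (mod 317)
316 = 256 + 32 + 16 + 8 + 4 in binary powers of 2.
So 4^316 ≡ 51 · 251 · 232 · 234 · 256 ≡ 1 (mod 317).
Since the result is 1, base 4 gives no evidence that 317 is composite.

1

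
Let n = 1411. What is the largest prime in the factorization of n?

1411 = 17 · 83
83 is prime.
So 1411 = 17 · 83; the largest prime factor is 83.

83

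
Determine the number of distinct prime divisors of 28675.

28675 = 5^2 · 1147
1147 = 31 · 37
28675 = 5^2 · 31 · 37, which has 3 distinct prime factors.

3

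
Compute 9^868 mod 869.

190

9^1 ≡ 9 (mod 869)
9^2 ≡ 9^2 = 81 ≡ 81 (mod 869)
9^4 ≡ 81^2 = 6561 ≡ 478 (mod 869)
9^8 ≡ 478^2 = 228484 ≡ 806 (mod 869)
9^16 ≡ 806^2 = 649636 ≡ 493 (mod 869)
9^32 ≡ 493^2 = 243049 ≡ 598 (mod 869)
9^64 ≡ 598^2 = 357604 ≡ 445 (mod 869)
9^128 ≡ 445^2 = 198025 ≡ 762 (mod 869)
9^256 ≡ 762^2 = 580644 ≡ 152 (mod 869)
9^512 ≡ 152^2 = 23104 ≡ 510 (mod 869)
868 = 512 + 256 + 64 + 32 + 4 in binary powers of 2.
So 9^868 ≡ 510 · 152 · 445 · 598 · 478 ≡ 190 (mod 869).
Since 190 ≠ 1, base 9 is a Fermat witness: 869 is composite.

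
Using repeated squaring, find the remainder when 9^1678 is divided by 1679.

210

9^1 ≡ 9 (mod 1679)
9^2 ≡ 9^2 = 81 ≡ 81 (mod 1679)
9^4 ≡ 81^2 = 6561 ≡ 1524 (mod 1679)
9^8 ≡ 1524^2 = 2322576 ≡ 519 (mod 1679)
9^16 ≡ 519^2 = 269361 ≡ 721 (mod 1679)
9^32 ≡ 721^2 = 519841 ≡ 1030 (mod 1679)
9^64 ≡ 1030^2 = 1060900 ≡ 1451 (mod 1679)
9^128 ≡ 1451^2 = 2105401 ≡ 1614 (mod 1679)
9^256 ≡ 1614^2 = 2604996 ≡ 867 (mod 1679)
9^512 ≡ 867^2 = 751689 ≡ 1176 (mod 1679)
9^1024 ≡ 1176^2 = 1382976 ≡ 1159 (mod 1679)
1678 = 1024 + 512 + 128 + 8 + 4 + 2 in binary powers of 2.
So 9^1678 ≡ 1159 · 1176 · 1614 · 519 · 1524 · 81 ≡ 210 (mod 1679).
Since 210 ≠ 1, base 9 is a Fermat witness: 1679 is composite.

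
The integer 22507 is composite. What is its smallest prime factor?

71

22507 is odd.
Digit sum 16, not divisible by 3.
Ends in 7: not divisible by 5.
7: 22507 = 7·3215 + 2
11: 22507 = 11·2046 + 1
13: 22507 = 13·1731 + 4
17: 22507 = 17·1323 + 16
19: 22507 = 19·1184 + 11
23: 22507 = 23·978 + 13
29: 22507 = 29·776 + 3
31: 22507 = 31·726 + 1
37: 22507 = 37·608 + 11
41: 22507 = 41·548 + 39
43: 22507 = 43·523 + 18
47: 22507 = 47·478 + 41
53: 22507 = 53·424 + 35
59: 22507 = 59·381 + 28
61: 22507 = 61·368 + 59
67: 22507 = 67·335 + 62
71: 22507 = 71·317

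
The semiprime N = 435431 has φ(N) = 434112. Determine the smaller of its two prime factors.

φ(n) = (p−1)(q−1) = n − (p+q) + 1, so p + q = 435431 − 434112 + 1 = 1320.
p and q are the roots of t² − 1320t + 435431 = 0.
Discriminant: 1320² − 4·435431 = 1742400 − 1741724 = 676; √676 = 26.
q = (1320 − 26)/2 = 647, p = (1320 + 26)/2 = 673.
Check: 647 · 673 = 435431.

647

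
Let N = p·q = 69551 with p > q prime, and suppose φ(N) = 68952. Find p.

443

φ(n) = (p−1)(q−1) = n − (p+q) + 1, so p + q = 69551 − 68952 + 1 = 600.
p and q are the roots of t² − 600t + 69551 = 0.
Discriminant: 600² − 4·69551 = 360000 − 278204 = 81796; √81796 = 286.
q = (600 − 286)/2 = 157, p = (600 + 286)/2 = 443.
Check: 157 · 443 = 69551.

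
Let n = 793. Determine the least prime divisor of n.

13

793 is odd.
Digit sum 19, not divisible by 3.
Ends in 3: not divisible by 5.
7: 793 = 7·113 + 2
11: 793 = 11·72 + 1
13: 793 = 13·61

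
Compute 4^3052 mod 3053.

1119

4^1 ≡ 4 (mod 3053)
4^2 ≡ 4^2 = 16 ≡ 16 (mod 3053)
4^4 ≡ 16^2 = 256 ≡ 256 (mod 3053)
4^8 ≡ 256^2 = 65536 ≡ 1423 (mod 3053)
4^16 ≡ 1423^2 = 2024929 ≡ 790 (mod 3053)
4^32 ≡ 790^2 = 624100 ≡ 1288 (mod 3053)
4^64 ≡ 1288^2 = 1658944 ≡ 1165 (mod 3053)
4^128 ≡ 1165^2 = 1357225 ≡ 1693 (mod 3053)
4^256 ≡ 1693^2 = 2866249 ≡ 2535 (mod 3053)
4^512 ≡ 2535^2 = 6426225 ≡ 2713 (mod 3053)
4^1024 ≡ 2713^2 = 7360369 ≡ 2639 (mod 3053)
4^2048 ≡ 2639^2 = 6964321 ≡ 428 (mod 3053)
3052 = 2048 + 512 + 256 + 128 + 64 + 32 + 8 + 4 in binary powers of 2.
So 4^3052 ≡ 428 · 2713 · 2535 · 1693 · 1165 · 1288 · 1423 · 256 ≡ 1119 (mod 3053).
Since 1119 ≠ 1, base 4 is a Fermat witness: 3053 is composite.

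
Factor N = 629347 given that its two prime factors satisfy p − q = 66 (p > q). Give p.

Since p = q + 66, we have 629347 = q(q + 66), so q² + 66q − 629347 = 0.
Discriminant: 66² + 4·629347 = 4356 + 2517388 = 2521744; √2521744 = 1588.
q = (−66 + 1588)/2 = 761, and p = q + 66 = 827.
Check: 761 · 827 = 629347.

827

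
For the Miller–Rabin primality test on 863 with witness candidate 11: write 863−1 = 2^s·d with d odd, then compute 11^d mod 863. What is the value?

862

863 − 1 = 862 = 2^1 · 431, so d = 431.
11^1 ≡ 11 (mod 863)
11^2 ≡ 11^2 = 121 ≡ 121 (mod 863)
11^4 ≡ 121^2 = 14641 ≡ 833 (mod 863)
11^8 ≡ 833^2 = 693889 ≡ 37 (mod 863)
11^16 ≡ 37^2 = 1369 ≡ 506 (mod 863)
11^32 ≡ 506^2 = 256036 ≡ 588 (mod 863)
11^64 ≡ 588^2 = 345744 ≡ 544 (mod 863)
11^128 ≡ 544^2 = 295936 ≡ 790 (mod 863)
11^256 ≡ 790^2 = 624100 ≡ 151 (mod 863)
431 = 256 + 128 + 32 + 8 + 4 + 2 + 1 in binary powers of 2.
So 11^431 ≡ 151 · 790 · 588 · 37 · 833 · 121 · 11 ≡ 862 (mod 863).
Since 11^d ≡ 862 (mod 863), base 11 does not prove 863 composite.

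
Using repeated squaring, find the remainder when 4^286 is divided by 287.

242

4^1 ≡ 4 (mod 287)
4^2 ≡ 4^2 = 16 ≡ 16 (mod 287)
4^4 ≡ 16^2 = 256 ≡ 256 (mod 287)
4^8 ≡ 256^2 = 65536 ≡ 100 (mod 287)
4^16 ≡ 100^2 = 10000 ≡ 242 (mod 287)
4^32 ≡ 242^2 = 58564 ≡ 16 (mod 287)
4^64 ≡ 16^2 = 256 ≡ 256 (mod 287)
4^128 ≡ 256^2 = 65536 ≡ 100 (mod 287)
4^256 ≡ 100^2 = 10000 ≡ 242 (mod 287)
286 = 256 + 16 + 8 + 4 + 2 in binary powers of 2.
So 4^286 ≡ 242 · 242 · 100 · 256 · 16 ≡ 242 (mod 287).
Since 242 ≠ 1, base 4 is a Fermat witness: 287 is composite.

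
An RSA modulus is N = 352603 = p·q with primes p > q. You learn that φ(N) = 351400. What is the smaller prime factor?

φ(n) = (p−1)(q−1) = n − (p+q) + 1, so p + q = 352603 − 351400 + 1 = 1204.
p and q are the roots of t² − 1204t + 352603 = 0.
Discriminant: 1204² − 4·352603 = 1449616 − 1410412 = 39204; √39204 = 198.
q = (1204 − 198)/2 = 503, p = (1204 + 198)/2 = 701.
Check: 503 · 701 = 352603.

503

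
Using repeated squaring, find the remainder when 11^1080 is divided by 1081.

581

11^1 ≡ 11 (mod 1081)
11^2 ≡ 11^2 = 121 ≡ 121 (mod 1081)
11^4 ≡ 121^2 = 14641 ≡ 588 (mod 1081)
11^8 ≡ 588^2 = 345744 ≡ 905 (mod 1081)
11^16 ≡ 905^2 = 819025 ≡ 708 (mod 1081)
11^32 ≡ 708^2 = 501264 ≡ 761 (mod 1081)
11^64 ≡ 761^2 = 579121 ≡ 786 (mod 1081)
11^128 ≡ 786^2 = 617796 ≡ 545 (mod 1081)
11^256 ≡ 545^2 = 297025 ≡ 831 (mod 1081)
11^512 ≡ 831^2 = 690561 ≡ 883 (mod 1081)
11^1024 ≡ 883^2 = 779689 ≡ 288 (mod 1081)
1080 = 1024 + 32 + 16 + 8 in binary powers of 2.
So 11^1080 ≡ 288 · 761 · 708 · 905 ≡ 581 (mod 1081).
Since 581 ≠ 1, base 11 is a Fermat witness: 1081 is composite.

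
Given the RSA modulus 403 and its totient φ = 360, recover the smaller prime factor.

13

φ(n) = (p−1)(q−1) = n − (p+q) + 1, so p + q = 403 − 360 + 1 = 44.
p and q are the roots of t² − 44t + 403 = 0.
Discriminant: 44² − 4·403 = 1936 − 1612 = 324; √324 = 18.
q = (44 − 18)/2 = 13, p = (44 + 18)/2 = 31.
Check: 13 · 31 = 403.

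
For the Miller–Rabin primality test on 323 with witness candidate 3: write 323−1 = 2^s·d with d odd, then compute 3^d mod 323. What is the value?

241

323 − 1 = 322 = 2^1 · 161, so d = 161.
3^1 ≡ 3 (mod 323)
3^2 ≡ 3^2 = 9 ≡ 9 (mod 323)
3^4 ≡ 9^2 = 81 ≡ 81 (mod 323)
3^8 ≡ 81^2 = 6561 ≡ 101 (mod 323)
3^16 ≡ 101^2 = 10201 ≡ 188 (mod 323)
3^32 ≡ 188^2 = 35344 ≡ 137 (mod 323)
3^64 ≡ 137^2 = 18769 ≡ 35 (mod 323)
3^128 ≡ 35^2 = 1225 ≡ 256 (mod 323)
161 = 128 + 32 + 1 in binary powers of 2.
So 3^161 ≡ 256 · 137 · 3 ≡ 241 (mod 323).
Squaring chain: 241; never reaches −1, so base 3 is a Miller–Rabin witness that 323 is composite.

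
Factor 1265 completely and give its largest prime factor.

23

1265 = 5 · 253
253 = 11 · 23
23 is prime.
So 1265 = 5 · 11 · 23; the largest prime factor is 23.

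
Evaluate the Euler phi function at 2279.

Factor: 2279 = 43 · 53.
φ(2279) = (43−1) · (53−1) = 42 · 52 = 2184.

2184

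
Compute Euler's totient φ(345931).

Factor: 345931 = 53 · 61 · 107.
φ(345931) = (53−1) · (61−1) · (107−1) = 52 · 60 · 106 = 330720.

330720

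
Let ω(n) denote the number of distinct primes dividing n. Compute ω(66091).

66091 = 29 · 2279
2279 = 43 · 53
66091 = 29 · 43 · 53, which has 3 distinct prime factors.

3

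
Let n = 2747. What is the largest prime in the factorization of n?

2747 = 41 · 67
67 is prime.
So 2747 = 41 · 67; the largest prime factor is 67.

67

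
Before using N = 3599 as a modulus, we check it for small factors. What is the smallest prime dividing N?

59

3599 is odd.
Digit sum 26, not divisible by 3.
Ends in 9: not divisible by 5.
7: 3599 = 7·514 + 1
11: 3599 = 11·327 + 2
13: 3599 = 13·276 + 11
17: 3599 = 17·211 + 12
19: 3599 = 19·189 + 8
23: 3599 = 23·156 + 11
29: 3599 = 29·124 + 3
31: 3599 = 31·116 + 3
37: 3599 = 37·97 + 10
41: 3599 = 41·87 + 32
43: 3599 = 43·83 + 30
47: 3599 = 47·76 + 27
53: 3599 = 53·67 + 48
59: 3599 = 59·61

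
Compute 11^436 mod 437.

315

11^1 ≡ 11 (mod 437)
11^2 ≡ 11^2 = 121 ≡ 121 (mod 437)
11^4 ≡ 121^2 = 14641 ≡ 220 (mod 437)
11^8 ≡ 220^2 = 48400 ≡ 330 (mod 437)
11^16 ≡ 330^2 = 108900 ≡ 87 (mod 437)
11^32 ≡ 87^2 = 7569 ≡ 140 (mod 437)
11^64 ≡ 140^2 = 19600 ≡ 372 (mod 437)
11^128 ≡ 372^2 = 138384 ≡ 292 (mod 437)
11^256 ≡ 292^2 = 85264 ≡ 49 (mod 437)
436 = 256 + 128 + 32 + 16 + 4 in binary powers of 2.
So 11^436 ≡ 49 · 292 · 140 · 87 · 220 ≡ 315 (mod 437).
Since 315 ≠ 1, base 11 is a Fermat witness: 437 is composite.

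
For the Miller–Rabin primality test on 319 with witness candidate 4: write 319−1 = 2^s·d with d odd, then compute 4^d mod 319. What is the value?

319 − 1 = 318 = 2^1 · 159, so d = 159.
4^1 ≡ 4 (mod 319)
4^2 ≡ 4^2 = 16 ≡ 16 (mod 319)
4^4 ≡ 16^2 = 256 ≡ 256 (mod 319)
4^8 ≡ 256^2 = 65536 ≡ 141 (mod 319)
4^16 ≡ 141^2 = 19881 ≡ 103 (mod 319)
4^32 ≡ 103^2 = 10609 ≡ 82 (mod 319)
4^64 ≡ 82^2 = 6724 ≡ 25 (mod 319)
4^128 ≡ 25^2 = 625 ≡ 306 (mod 319)
159 = 128 + 16 + 8 + 4 + 2 + 1 in binary powers of 2.
So 4^159 ≡ 306 · 103 · 141 · 256 · 16 · 4 ≡ 212 (mod 319).
Squaring chain: 212; never reaches −1, so base 4 is a Miller–Rabin witness that 319 is composite.

212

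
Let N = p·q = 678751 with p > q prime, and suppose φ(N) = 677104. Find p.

839

φ(n) = (p−1)(q−1) = n − (p+q) + 1, so p + q = 678751 − 677104 + 1 = 1648.
p and q are the roots of t² − 1648t + 678751 = 0.
Discriminant: 1648² − 4·678751 = 2715904 − 2715004 = 900; √900 = 30.
q = (1648 − 30)/2 = 809, p = (1648 + 30)/2 = 839.
Check: 809 · 839 = 678751.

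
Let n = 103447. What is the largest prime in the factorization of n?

71

103447 = 31 · 3337
3337 = 47 · 71
71 is prime.
So 103447 = 31 · 47 · 71; the largest prime factor is 71.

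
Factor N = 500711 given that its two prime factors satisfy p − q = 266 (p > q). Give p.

853

Since p = q + 266, we have 500711 = q(q + 266), so q² + 266q − 500711 = 0.
Discriminant: 266² + 4·500711 = 70756 + 2002844 = 2073600; √2073600 = 1440.
q = (−266 + 1440)/2 = 587, and p = q + 266 = 853.
Check: 587 · 853 = 500711.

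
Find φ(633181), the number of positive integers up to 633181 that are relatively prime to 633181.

Factor: 633181 = 37 · 109 · 157.
φ(633181) = (37−1) · (109−1) · (157−1) = 36 · 108 · 156 = 606528.

606528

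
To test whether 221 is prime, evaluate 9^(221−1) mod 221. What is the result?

9^1 ≡ 9 (mod 221)
9^2 ≡ 9^2 = 81 ≡ 81 (mod 221)
9^4 ≡ 81^2 = 6561 ≡ 152 (mod 221)
9^8 ≡ 152^2 = 23104 ≡ 120 (mod 221)
9^16 ≡ 120^2 = 14400 ≡ 35 (mod 221)
9^32 ≡ 35^2 = 1225 ≡ 120 (mod 221)
9^64 ≡ 120^2 = 14400 ≡ 35 (mod 221)
9^128 ≡ 35^2 = 1225 ≡ 120 (mod 221)
220 = 128 + 64 + 16 + 8 + 4 in binary powers of 2.
So 9^220 ≡ 120 · 35 · 35 · 120 · 152 ≡ 152 (mod 221).
Since 152 ≠ 1, base 9 is a Fermat witness: 221 is composite.

152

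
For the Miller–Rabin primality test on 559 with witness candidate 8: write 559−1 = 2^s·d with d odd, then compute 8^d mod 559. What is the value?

559 − 1 = 558 = 2^1 · 279, so d = 279.
8^1 ≡ 8 (mod 559)
8^2 ≡ 8^2 = 64 ≡ 64 (mod 559)
8^4 ≡ 64^2 = 4096 ≡ 183 (mod 559)
8^8 ≡ 183^2 = 33489 ≡ 508 (mod 559)
8^16 ≡ 508^2 = 258064 ≡ 365 (mod 559)
8^32 ≡ 365^2 = 133225 ≡ 183 (mod 559)
8^64 ≡ 183^2 = 33489 ≡ 508 (mod 559)
8^128 ≡ 508^2 = 258064 ≡ 365 (mod 559)
8^256 ≡ 365^2 = 133225 ≡ 183 (mod 559)
279 = 256 + 16 + 4 + 2 + 1 in binary powers of 2.
So 8^279 ≡ 183 · 365 · 183 · 64 · 8 ≡ 70 (mod 559).
Squaring chain: 70; never reaches −1, so base 8 is a Miller–Rabin witness that 559 is composite.

70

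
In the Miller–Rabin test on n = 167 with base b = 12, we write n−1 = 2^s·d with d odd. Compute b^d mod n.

167 − 1 = 166 = 2^1 · 83, so d = 83.
12^1 ≡ 12 (mod 167)
12^2 ≡ 12^2 = 144 ≡ 144 (mod 167)
12^4 ≡ 144^2 = 20736 ≡ 28 (mod 167)
12^8 ≡ 28^2 = 784 ≡ 116 (mod 167)
12^16 ≡ 116^2 = 13456 ≡ 96 (mod 167)
12^32 ≡ 96^2 = 9216 ≡ 31 (mod 167)
12^64 ≡ 31^2 = 961 ≡ 126 (mod 167)
83 = 64 + 16 + 2 + 1 in binary powers of 2.
So 12^83 ≡ 126 · 96 · 144 · 12 ≡ 1 (mod 167).
Since 12^d ≡ 1 (mod 167), base 12 does not prove 167 composite.

1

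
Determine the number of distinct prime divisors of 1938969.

5

1938969 = 3^2 · 215441
215441 = 17 · 12673
12673 = 19 · 667
667 = 23 · 29
1938969 = 3^2 · 17 · 19 · 23 · 29, which has 5 distinct prime factors.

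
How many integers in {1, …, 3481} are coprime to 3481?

3422

Factor: 3481 = 59^2.
φ(3481) = 59^1·(59−1) = 3422.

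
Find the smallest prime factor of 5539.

29

5539 is odd.
Digit sum 22, not divisible by 3.
Ends in 9: not divisible by 5.
7: 5539 = 7·791 + 2
11: 5539 = 11·503 + 6
13: 5539 = 13·426 + 1
17: 5539 = 17·325 + 14
19: 5539 = 19·291 + 10
23: 5539 = 23·240 + 19
29: 5539 = 29·191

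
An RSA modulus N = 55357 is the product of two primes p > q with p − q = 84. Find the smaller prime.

197

Since p = q + 84, we have 55357 = q(q + 84), so q² + 84q − 55357 = 0.
Discriminant: 84² + 4·55357 = 7056 + 221428 = 228484; √228484 = 478.
q = (−84 + 478)/2 = 197, and p = q + 84 = 281.
Check: 197 · 281 = 55357.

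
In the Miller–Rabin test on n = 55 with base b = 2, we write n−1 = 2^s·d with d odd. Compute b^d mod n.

18

55 − 1 = 54 = 2^1 · 27, so d = 27.
2^1 ≡ 2 (mod 55)
2^2 ≡ 2^2 = 4 ≡ 4 (mod 55)
2^4 ≡ 4^2 = 16 ≡ 16 (mod 55)
2^8 ≡ 16^2 = 256 ≡ 36 (mod 55)
2^16 ≡ 36^2 = 1296 ≡ 31 (mod 55)
27 = 16 + 8 + 2 + 1 in binary powers of 2.
So 2^27 ≡ 31 · 36 · 4 · 2 ≡ 18 (mod 55).
Squaring chain: 18; never reaches −1, so base 2 is a Miller–Rabin witness that 55 is composite.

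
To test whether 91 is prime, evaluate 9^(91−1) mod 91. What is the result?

9^1 ≡ 9 (mod 91)
9^2 ≡ 9^2 = 81 ≡ 81 (mod 91)
9^4 ≡ 81^2 = 6561 ≡ 9 (mod 91)
9^8 ≡ 9^2 = 81 ≡ 81 (mod 91)
9^16 ≡ 81^2 = 6561 ≡ 9 (mod 91)
9^32 ≡ 9^2 = 81 ≡ 81 (mod 91)
9^64 ≡ 81^2 = 6561 ≡ 9 (mod 91)
90 = 64 + 16 + 8 + 2 in binary powers of 2.
So 9^90 ≡ 9 · 9 · 81 · 81 ≡ 1 (mod 91).
Since the result is 1, base 9 gives no evidence that 91 is composite.

1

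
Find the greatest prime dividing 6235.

6235 = 5 · 1247
1247 = 29 · 43
43 is prime.
So 6235 = 5 · 29 · 43; the largest prime factor is 43.

43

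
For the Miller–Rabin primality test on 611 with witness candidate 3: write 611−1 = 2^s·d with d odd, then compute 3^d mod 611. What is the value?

611 − 1 = 610 = 2^1 · 305, so d = 305.
3^1 ≡ 3 (mod 611)
3^2 ≡ 3^2 = 9 ≡ 9 (mod 611)
3^4 ≡ 9^2 = 81 ≡ 81 (mod 611)
3^8 ≡ 81^2 = 6561 ≡ 451 (mod 611)
3^16 ≡ 451^2 = 203401 ≡ 549 (mod 611)
3^32 ≡ 549^2 = 301401 ≡ 178 (mod 611)
3^64 ≡ 178^2 = 31684 ≡ 523 (mod 611)
3^128 ≡ 523^2 = 273529 ≡ 412 (mod 611)
3^256 ≡ 412^2 = 169744 ≡ 497 (mod 611)
305 = 256 + 32 + 16 + 1 in binary powers of 2.
So 3^305 ≡ 497 · 178 · 549 · 3 ≡ 165 (mod 611).
Squaring chain: 165; never reaches −1, so base 3 is a Miller–Rabin witness that 611 is composite.

165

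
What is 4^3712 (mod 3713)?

4^1 ≡ 4 (mod 3713)
4^2 ≡ 4^2 = 16 ≡ 16 (mod 3713)
4^4 ≡ 16^2 = 256 ≡ 256 (mod 3713)
4^8 ≡ 256^2 = 65536 ≡ 2415 (mod 3713)
4^16 ≡ 2415^2 = 5832225 ≡ 2815 (mod 3713)
4^32 ≡ 2815^2 = 7924225 ≡ 683 (mod 3713)
4^64 ≡ 683^2 = 466489 ≡ 2364 (mod 3713)
4^128 ≡ 2364^2 = 5588496 ≡ 431 (mod 3713)
4^256 ≡ 431^2 = 185761 ≡ 111 (mod 3713)
4^512 ≡ 111^2 = 12321 ≡ 1182 (mod 3713)
4^1024 ≡ 1182^2 = 1397124 ≡ 1036 (mod 3713)
4^2048 ≡ 1036^2 = 1073296 ≡ 239 (mod 3713)
3712 = 2048 + 1024 + 512 + 128 in binary powers of 2.
So 4^3712 ≡ 239 · 1036 · 1182 · 431 ≡ 3033 (mod 3713).
Since 3033 ≠ 1, base 4 is a Fermat witness: 3713 is composite.

3033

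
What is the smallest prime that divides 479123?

479123 is odd.
Digit sum 26, not divisible by 3.
Ends in 3: not divisible by 5.
7: 479123 = 7·68446 + 1
11: 479123 = 11·43556 + 7
13: 479123 = 13·36855 + 8
17: 479123 = 17·28183 + 12
19: 479123 = 19·25217

19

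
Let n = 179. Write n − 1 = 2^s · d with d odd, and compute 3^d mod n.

179 − 1 = 178 = 2^1 · 89, so d = 89.
3^1 ≡ 3 (mod 179)
3^2 ≡ 3^2 = 9 ≡ 9 (mod 179)
3^4 ≡ 9^2 = 81 ≡ 81 (mod 179)
3^8 ≡ 81^2 = 6561 ≡ 117 (mod 179)
3^16 ≡ 117^2 = 13689 ≡ 85 (mod 179)
3^32 ≡ 85^2 = 7225 ≡ 65 (mod 179)
3^64 ≡ 65^2 = 4225 ≡ 108 (mod 179)
89 = 64 + 16 + 8 + 1 in binary powers of 2.
So 3^89 ≡ 108 · 85 · 117 · 3 ≡ 1 (mod 179).
Since 3^d ≡ 1 (mod 179), base 3 does not prove 179 composite.

1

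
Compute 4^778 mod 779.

4^1 ≡ 4 (mod 779)
4^2 ≡ 4^2 = 16 ≡ 16 (mod 779)
4^4 ≡ 16^2 = 256 ≡ 256 (mod 779)
4^8 ≡ 256^2 = 65536 ≡ 100 (mod 779)
4^16 ≡ 100^2 = 10000 ≡ 652 (mod 779)
4^32 ≡ 652^2 = 425104 ≡ 549 (mod 779)
4^64 ≡ 549^2 = 301401 ≡ 707 (mod 779)
4^128 ≡ 707^2 = 499849 ≡ 510 (mod 779)
4^256 ≡ 510^2 = 260100 ≡ 693 (mod 779)
4^512 ≡ 693^2 = 480249 ≡ 385 (mod 779)
778 = 512 + 256 + 8 + 2 in binary powers of 2.
So 4^778 ≡ 385 · 693 · 100 · 16 ≡ 674 (mod 779).
Since 674 ≠ 1, base 4 is a Fermat witness: 779 is composite.

674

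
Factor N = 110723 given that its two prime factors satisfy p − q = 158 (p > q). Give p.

Since p = q + 158, we have 110723 = q(q + 158), so q² + 158q − 110723 = 0.
Discriminant: 158² + 4·110723 = 24964 + 442892 = 467856; √467856 = 684.
q = (−158 + 684)/2 = 263, and p = q + 158 = 421.
Check: 263 · 421 = 110723.

421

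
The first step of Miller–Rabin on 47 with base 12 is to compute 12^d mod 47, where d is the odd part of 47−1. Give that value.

47 − 1 = 46 = 2^1 · 23, so d = 23.
12^1 ≡ 12 (mod 47)
12^2 ≡ 12^2 = 144 ≡ 3 (mod 47)
12^4 ≡ 3^2 = 9 ≡ 9 (mod 47)
12^8 ≡ 9^2 = 81 ≡ 34 (mod 47)
12^16 ≡ 34^2 = 1156 ≡ 28 (mod 47)
23 = 16 + 4 + 2 + 1 in binary powers of 2.
So 12^23 ≡ 28 · 9 · 3 · 12 ≡ 1 (mod 47).
Since 12^d ≡ 1 (mod 47), base 12 does not prove 47 composite.

1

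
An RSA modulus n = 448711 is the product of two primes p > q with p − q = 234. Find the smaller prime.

563

Since p = q + 234, we have 448711 = q(q + 234), so q² + 234q − 448711 = 0.
Discriminant: 234² + 4·448711 = 54756 + 1794844 = 1849600; √1849600 = 1360.
q = (−234 + 1360)/2 = 563, and p = q + 234 = 797.
Check: 563 · 797 = 448711.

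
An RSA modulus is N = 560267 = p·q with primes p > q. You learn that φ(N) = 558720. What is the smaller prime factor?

φ(n) = (p−1)(q−1) = n − (p+q) + 1, so p + q = 560267 − 558720 + 1 = 1548.
p and q are the roots of t² − 1548t + 560267 = 0.
Discriminant: 1548² − 4·560267 = 2396304 − 2241068 = 155236; √155236 = 394.
q = (1548 − 394)/2 = 577, p = (1548 + 394)/2 = 971.
Check: 577 · 971 = 560267.

577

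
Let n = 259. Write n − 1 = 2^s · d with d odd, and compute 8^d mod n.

43

259 − 1 = 258 = 2^1 · 129, so d = 129.
8^1 ≡ 8 (mod 259)
8^2 ≡ 8^2 = 64 ≡ 64 (mod 259)
8^4 ≡ 64^2 = 4096 ≡ 211 (mod 259)
8^8 ≡ 211^2 = 44521 ≡ 232 (mod 259)
8^16 ≡ 232^2 = 53824 ≡ 211 (mod 259)
8^32 ≡ 211^2 = 44521 ≡ 232 (mod 259)
8^64 ≡ 232^2 = 53824 ≡ 211 (mod 259)
8^128 ≡ 211^2 = 44521 ≡ 232 (mod 259)
129 = 128 + 1 in binary powers of 2.
So 8^129 ≡ 232 · 8 ≡ 43 (mod 259).
Squaring chain: 43; never reaches −1, so base 8 is a Miller–Rabin witness that 259 is composite.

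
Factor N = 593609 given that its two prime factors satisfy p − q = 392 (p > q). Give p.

991

Since p = q + 392, we have 593609 = q(q + 392), so q² + 392q − 593609 = 0.
Discriminant: 392² + 4·593609 = 153664 + 2374436 = 2528100; √2528100 = 1590.
q = (−392 + 1590)/2 = 599, and p = q + 392 = 991.
Check: 599 · 991 = 593609.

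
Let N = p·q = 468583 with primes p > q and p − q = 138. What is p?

Since p = q + 138, we have 468583 = q(q + 138), so q² + 138q − 468583 = 0.
Discriminant: 138² + 4·468583 = 19044 + 1874332 = 1893376; √1893376 = 1376.
q = (−138 + 1376)/2 = 619, and p = q + 138 = 757.
Check: 619 · 757 = 468583.

757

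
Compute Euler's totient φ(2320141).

Factor: 2320141 = 89 · 131 · 199.
φ(2320141) = (89−1) · (131−1) · (199−1) = 88 · 130 · 198 = 2265120.

2265120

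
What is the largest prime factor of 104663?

104663 = 13 · 8051
8051 = 83 · 97
97 is prime.
So 104663 = 13 · 83 · 97; the largest prime factor is 97.

97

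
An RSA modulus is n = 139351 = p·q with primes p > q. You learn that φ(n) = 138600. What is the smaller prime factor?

331

φ(n) = (p−1)(q−1) = n − (p+q) + 1, so p + q = 139351 − 138600 + 1 = 752.
p and q are the roots of t² − 752t + 139351 = 0.
Discriminant: 752² − 4·139351 = 565504 − 557404 = 8100; √8100 = 90.
q = (752 − 90)/2 = 331, p = (752 + 90)/2 = 421.
Check: 331 · 421 = 139351.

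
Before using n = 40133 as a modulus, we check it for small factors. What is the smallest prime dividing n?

67

40133 is odd.
Digit sum 11, not divisible by 3.
Ends in 3: not divisible by 5.
7: 40133 = 7·5733 + 2
11: 40133 = 11·3648 + 5
13: 40133 = 13·3087 + 2
17: 40133 = 17·2360 + 13
19: 40133 = 19·2112 + 5
23: 40133 = 23·1744 + 21
29: 40133 = 29·1383 + 26
31: 40133 = 31·1294 + 19
37: 40133 = 37·1084 + 25
41: 40133 = 41·978 + 35
43: 40133 = 43·933 + 14
47: 40133 = 47·853 + 42
53: 40133 = 53·757 + 12
59: 40133 = 59·680 + 13
61: 40133 = 61·657 + 56
67: 40133 = 67·599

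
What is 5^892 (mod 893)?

5^1 ≡ 5 (mod 893)
5^2 ≡ 5^2 = 25 ≡ 25 (mod 893)
5^4 ≡ 25^2 = 625 ≡ 625 (mod 893)
5^8 ≡ 625^2 = 390625 ≡ 384 (mod 893)
5^16 ≡ 384^2 = 147456 ≡ 111 (mod 893)
5^32 ≡ 111^2 = 12321 ≡ 712 (mod 893)
5^64 ≡ 712^2 = 506944 ≡ 613 (mod 893)
5^128 ≡ 613^2 = 375769 ≡ 709 (mod 893)
5^256 ≡ 709^2 = 502681 ≡ 815 (mod 893)
5^512 ≡ 815^2 = 664225 ≡ 726 (mod 893)
892 = 512 + 256 + 64 + 32 + 16 + 8 + 4 in binary powers of 2.
So 5^892 ≡ 726 · 815 · 613 · 712 · 111 · 384 · 625 ≡ 613 (mod 893).
Since 613 ≠ 1, base 5 is a Fermat witness: 893 is composite.

613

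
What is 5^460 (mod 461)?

5^1 ≡ 5 (mod 461)
5^2 ≡ 5^2 = 25 ≡ 25 (mod 461)
5^4 ≡ 25^2 = 625 ≡ 164 (mod 461)
5^8 ≡ 164^2 = 26896 ≡ 158 (mod 461)
5^16 ≡ 158^2 = 24964 ≡ 70 (mod 461)
5^32 ≡ 70^2 = 4900 ≡ 290 (mod 461)
5^64 ≡ 290^2 = 84100 ≡ 198 (mod 461)
5^128 ≡ 198^2 = 39204 ≡ 19 (mod 461)
5^256 ≡ 19^2 = 361 ≡ 361 (mod 461)
460 = 256 + 128 + 64 + 8 + 4 in binary powers of 2.
So 5^460 ≡ 361 · 19 · 198 · 158 · 164 ≡ 1 (mod 461).
Since the result is 1, base 5 gives no evidence that 461 is composite.

1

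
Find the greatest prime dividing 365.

73

365 = 5 · 73
73 is prime.
So 365 = 5 · 73; the largest prime factor is 73.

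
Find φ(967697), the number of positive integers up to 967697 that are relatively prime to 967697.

Factor: 967697 = 83 · 89 · 131.
φ(967697) = (83−1) · (89−1) · (131−1) = 82 · 88 · 130 = 938080.

938080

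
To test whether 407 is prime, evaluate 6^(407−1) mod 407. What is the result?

6^1 ≡ 6 (mod 407)
6^2 ≡ 6^2 = 36 ≡ 36 (mod 407)
6^4 ≡ 36^2 = 1296 ≡ 75 (mod 407)
6^8 ≡ 75^2 = 5625 ≡ 334 (mod 407)
6^16 ≡ 334^2 = 111556 ≡ 38 (mod 407)
6^32 ≡ 38^2 = 1444 ≡ 223 (mod 407)
6^64 ≡ 223^2 = 49729 ≡ 75 (mod 407)
6^128 ≡ 75^2 = 5625 ≡ 334 (mod 407)
6^256 ≡ 334^2 = 111556 ≡ 38 (mod 407)
406 = 256 + 128 + 16 + 4 + 2 in binary powers of 2.
So 6^406 ≡ 38 · 334 · 38 · 75 · 36 ≡ 258 (mod 407).
Since 258 ≠ 1, base 6 is a Fermat witness: 407 is composite.

258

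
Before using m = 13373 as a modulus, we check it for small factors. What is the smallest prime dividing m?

43

13373 is odd.
Digit sum 17, not divisible by 3.
Ends in 3: not divisible by 5.
7: 13373 = 7·1910 + 3
11: 13373 = 11·1215 + 8
13: 13373 = 13·1028 + 9
17: 13373 = 17·786 + 11
19: 13373 = 19·703 + 16
23: 13373 = 23·581 + 10
29: 13373 = 29·461 + 4
31: 13373 = 31·431 + 12
37: 13373 = 37·361 + 16
41: 13373 = 41·326 + 7
43: 13373 = 43·311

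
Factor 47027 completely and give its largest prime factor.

41

47027 = 31 · 1517
1517 = 37 · 41
41 is prime.
So 47027 = 31 · 37 · 41; the largest prime factor is 41.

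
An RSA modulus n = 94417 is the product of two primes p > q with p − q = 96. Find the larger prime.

359

Since p = q + 96, we have 94417 = q(q + 96), so q² + 96q − 94417 = 0.
Discriminant: 96² + 4·94417 = 9216 + 377668 = 386884; √386884 = 622.
q = (−96 + 622)/2 = 263, and p = q + 96 = 359.
Check: 263 · 359 = 94417.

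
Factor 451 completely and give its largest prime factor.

451 = 11 · 41
41 is prime.
So 451 = 11 · 41; the largest prime factor is 41.

41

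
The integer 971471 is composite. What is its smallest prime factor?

971471 is odd.
Digit sum 29, not divisible by 3.
Ends in 1: not divisible by 5.
7: 971471 = 7·138781 + 4
11: 971471 = 11·88315 + 6
13: 971471 = 13·74728 + 7
17: 971471 = 17·57145 + 6
19: 971471 = 19·51130 + 1
23: 971471 = 23·42237 + 20
29: 971471 = 29·33499

29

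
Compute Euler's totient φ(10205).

7488

Factor: 10205 = 5 · 13 · 157.
φ(10205) = (5−1) · (13−1) · (157−1) = 4 · 12 · 156 = 7488.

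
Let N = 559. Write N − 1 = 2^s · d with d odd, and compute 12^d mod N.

194

559 − 1 = 558 = 2^1 · 279, so d = 279.
12^1 ≡ 12 (mod 559)
12^2 ≡ 12^2 = 144 ≡ 144 (mod 559)
12^4 ≡ 144^2 = 20736 ≡ 53 (mod 559)
12^8 ≡ 53^2 = 2809 ≡ 14 (mod 559)
12^16 ≡ 14^2 = 196 ≡ 196 (mod 559)
12^32 ≡ 196^2 = 38416 ≡ 404 (mod 559)
12^64 ≡ 404^2 = 163216 ≡ 547 (mod 559)
12^128 ≡ 547^2 = 299209 ≡ 144 (mod 559)
12^256 ≡ 144^2 = 20736 ≡ 53 (mod 559)
279 = 256 + 16 + 4 + 2 + 1 in binary powers of 2.
So 12^279 ≡ 53 · 196 · 53 · 144 · 12 ≡ 194 (mod 559).
Squaring chain: 194; never reaches −1, so base 12 is a Miller–Rabin witness that 559 is composite.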